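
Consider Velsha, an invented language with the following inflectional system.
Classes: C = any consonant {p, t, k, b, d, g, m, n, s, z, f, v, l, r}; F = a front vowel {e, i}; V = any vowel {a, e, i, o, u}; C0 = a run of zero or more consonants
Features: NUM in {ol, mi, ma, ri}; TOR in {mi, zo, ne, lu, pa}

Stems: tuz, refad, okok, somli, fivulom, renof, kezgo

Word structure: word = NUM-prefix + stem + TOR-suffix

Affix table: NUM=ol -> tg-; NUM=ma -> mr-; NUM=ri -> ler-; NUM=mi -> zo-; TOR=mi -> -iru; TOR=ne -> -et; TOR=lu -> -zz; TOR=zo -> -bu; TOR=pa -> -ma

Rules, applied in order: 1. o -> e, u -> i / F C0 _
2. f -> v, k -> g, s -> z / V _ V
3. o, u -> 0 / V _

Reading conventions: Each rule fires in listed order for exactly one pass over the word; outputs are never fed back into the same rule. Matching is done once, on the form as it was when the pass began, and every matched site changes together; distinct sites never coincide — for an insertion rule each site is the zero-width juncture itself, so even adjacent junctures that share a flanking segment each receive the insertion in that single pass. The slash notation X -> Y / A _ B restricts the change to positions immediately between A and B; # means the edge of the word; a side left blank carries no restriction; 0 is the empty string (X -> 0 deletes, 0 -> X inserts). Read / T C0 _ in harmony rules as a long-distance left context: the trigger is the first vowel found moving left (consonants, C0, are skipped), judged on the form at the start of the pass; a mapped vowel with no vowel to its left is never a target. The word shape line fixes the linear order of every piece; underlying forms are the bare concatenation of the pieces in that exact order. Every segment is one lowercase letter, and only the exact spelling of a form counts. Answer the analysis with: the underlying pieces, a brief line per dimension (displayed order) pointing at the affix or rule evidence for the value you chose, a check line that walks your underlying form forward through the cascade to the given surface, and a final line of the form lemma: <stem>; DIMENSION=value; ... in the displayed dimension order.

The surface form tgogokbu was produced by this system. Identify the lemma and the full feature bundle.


underlying: tg-okok-bu
NUM=ol - signalled by the affix tg-
TOR=zo - signalled by the affix -bu
check: tgokokbu -> tgokokbu -> tgogokbu -> tgogokbu
lemma: okok; NUM=ol; TOR=zo


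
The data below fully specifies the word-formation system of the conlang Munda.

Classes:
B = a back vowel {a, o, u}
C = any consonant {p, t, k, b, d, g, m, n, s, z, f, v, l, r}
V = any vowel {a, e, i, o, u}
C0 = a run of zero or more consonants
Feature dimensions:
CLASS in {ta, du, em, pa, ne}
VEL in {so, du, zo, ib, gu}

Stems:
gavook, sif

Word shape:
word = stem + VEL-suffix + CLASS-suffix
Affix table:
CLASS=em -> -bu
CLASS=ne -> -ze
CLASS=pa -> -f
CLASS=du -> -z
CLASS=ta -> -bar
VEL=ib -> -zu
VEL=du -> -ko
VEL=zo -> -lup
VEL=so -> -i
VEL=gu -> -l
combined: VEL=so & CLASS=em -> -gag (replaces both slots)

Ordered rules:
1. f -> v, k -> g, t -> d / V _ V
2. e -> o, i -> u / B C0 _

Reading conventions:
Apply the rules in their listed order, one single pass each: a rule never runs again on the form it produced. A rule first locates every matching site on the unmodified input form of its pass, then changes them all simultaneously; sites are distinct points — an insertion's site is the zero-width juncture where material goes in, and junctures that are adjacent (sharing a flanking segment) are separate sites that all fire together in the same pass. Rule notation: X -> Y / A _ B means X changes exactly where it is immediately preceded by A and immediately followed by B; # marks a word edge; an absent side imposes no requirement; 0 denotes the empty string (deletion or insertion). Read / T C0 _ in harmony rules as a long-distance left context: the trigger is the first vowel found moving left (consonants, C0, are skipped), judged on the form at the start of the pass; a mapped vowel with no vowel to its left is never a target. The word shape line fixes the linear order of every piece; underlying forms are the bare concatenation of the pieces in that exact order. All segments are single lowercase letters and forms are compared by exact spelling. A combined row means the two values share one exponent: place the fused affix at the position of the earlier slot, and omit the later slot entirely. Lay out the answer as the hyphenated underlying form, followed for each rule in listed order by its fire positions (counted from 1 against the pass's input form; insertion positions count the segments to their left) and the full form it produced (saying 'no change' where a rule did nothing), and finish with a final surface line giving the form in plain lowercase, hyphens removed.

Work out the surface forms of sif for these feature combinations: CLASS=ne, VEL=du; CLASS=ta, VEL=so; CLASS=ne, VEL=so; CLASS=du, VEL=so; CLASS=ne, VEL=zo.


cell CLASS=ne, VEL=du:
underlying: sif-ko-ze
1. f -> v, k -> g, t -> d / V _ V: no change
2. e -> o, i -> u / B C0 _: fires at position(s) 7: sifkozo
surface: sifkozo

cell CLASS=ta, VEL=so:
underlying: sif-i-bar
1. f -> v, k -> g, t -> d / V _ V: fires at position(s) 3: sivibar
2. e -> o, i -> u / B C0 _: no change
surface: sivibar

cell CLASS=ne, VEL=so:
underlying: sif-i-ze
1. f -> v, k -> g, t -> d / V _ V: fires at position(s) 3: sivize
2. e -> o, i -> u / B C0 _: no change
surface: sivize

cell CLASS=du, VEL=so:
underlying: sif-i-z
1. f -> v, k -> g, t -> d / V _ V: fires at position(s) 3: siviz
2. e -> o, i -> u / B C0 _: no change
surface: siviz

cell CLASS=ne, VEL=zo:
underlying: sif-lup-ze
1. f -> v, k -> g, t -> d / V _ V: no change
2. e -> o, i -> u / B C0 _: fires at position(s) 8: siflupzo
surface: siflupzo


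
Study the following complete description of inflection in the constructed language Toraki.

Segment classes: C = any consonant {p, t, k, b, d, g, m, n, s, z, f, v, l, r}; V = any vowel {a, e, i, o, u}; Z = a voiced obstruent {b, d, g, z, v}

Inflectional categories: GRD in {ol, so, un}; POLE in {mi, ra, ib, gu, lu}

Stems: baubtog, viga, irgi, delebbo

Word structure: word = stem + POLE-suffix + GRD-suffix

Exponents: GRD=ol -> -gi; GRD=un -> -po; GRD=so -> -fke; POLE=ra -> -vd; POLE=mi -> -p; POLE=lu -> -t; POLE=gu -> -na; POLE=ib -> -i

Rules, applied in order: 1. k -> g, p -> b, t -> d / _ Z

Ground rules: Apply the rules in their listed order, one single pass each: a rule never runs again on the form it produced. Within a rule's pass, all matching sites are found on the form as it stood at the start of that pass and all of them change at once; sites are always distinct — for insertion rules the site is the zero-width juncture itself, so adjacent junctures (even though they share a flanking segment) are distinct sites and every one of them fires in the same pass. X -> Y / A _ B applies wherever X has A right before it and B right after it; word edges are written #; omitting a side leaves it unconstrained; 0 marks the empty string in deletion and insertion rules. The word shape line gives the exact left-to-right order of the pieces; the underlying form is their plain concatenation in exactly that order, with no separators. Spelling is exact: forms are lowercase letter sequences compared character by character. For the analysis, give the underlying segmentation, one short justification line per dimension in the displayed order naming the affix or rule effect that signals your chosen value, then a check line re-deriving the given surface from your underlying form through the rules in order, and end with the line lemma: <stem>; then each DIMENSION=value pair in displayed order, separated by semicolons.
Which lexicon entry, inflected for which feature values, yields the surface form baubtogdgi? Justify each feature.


underlying: baubtog-t-gi
GRD=ol - signalled by the affix -gi
POLE=lu - signalled by the affix -t
check: baubtogtgi -> baubtogdgi
lemma: baubtog; GRD=ol; POLE=lu


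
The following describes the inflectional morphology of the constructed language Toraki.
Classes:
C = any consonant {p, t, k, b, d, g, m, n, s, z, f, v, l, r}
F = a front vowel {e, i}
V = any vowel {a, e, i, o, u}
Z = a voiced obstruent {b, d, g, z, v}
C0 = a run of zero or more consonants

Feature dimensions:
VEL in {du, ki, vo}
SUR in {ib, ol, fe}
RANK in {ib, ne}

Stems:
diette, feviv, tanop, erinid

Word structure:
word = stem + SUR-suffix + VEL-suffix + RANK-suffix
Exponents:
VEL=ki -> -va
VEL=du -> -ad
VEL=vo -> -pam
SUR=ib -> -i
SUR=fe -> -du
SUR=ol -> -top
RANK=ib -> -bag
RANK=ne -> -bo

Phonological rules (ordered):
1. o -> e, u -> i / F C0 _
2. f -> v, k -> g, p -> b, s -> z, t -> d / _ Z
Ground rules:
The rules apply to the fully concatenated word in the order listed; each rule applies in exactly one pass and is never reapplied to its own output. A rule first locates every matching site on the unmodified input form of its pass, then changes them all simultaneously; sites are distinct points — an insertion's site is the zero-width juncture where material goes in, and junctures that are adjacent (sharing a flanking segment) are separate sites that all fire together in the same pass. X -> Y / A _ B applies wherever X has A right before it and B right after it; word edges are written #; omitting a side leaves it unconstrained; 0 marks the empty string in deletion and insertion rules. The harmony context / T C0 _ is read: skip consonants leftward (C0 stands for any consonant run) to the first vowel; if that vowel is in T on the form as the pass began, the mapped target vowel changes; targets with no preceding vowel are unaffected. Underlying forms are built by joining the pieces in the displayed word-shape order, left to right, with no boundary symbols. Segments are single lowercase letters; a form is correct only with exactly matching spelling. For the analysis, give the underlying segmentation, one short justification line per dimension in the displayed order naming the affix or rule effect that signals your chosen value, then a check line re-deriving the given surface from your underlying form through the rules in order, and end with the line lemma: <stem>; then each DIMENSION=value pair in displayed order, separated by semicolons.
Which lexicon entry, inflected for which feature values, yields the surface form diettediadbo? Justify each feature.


underlying: diette-du-ad-bo
VEL=du - signalled by the affix -ad
SUR=fe - signalled by the affix -du
RANK=ne - signalled by the affix -bo
check: dietteduadbo -> diettediadbo -> diettediadbo
lemma: diette; VEL=du; SUR=fe; RANK=ne


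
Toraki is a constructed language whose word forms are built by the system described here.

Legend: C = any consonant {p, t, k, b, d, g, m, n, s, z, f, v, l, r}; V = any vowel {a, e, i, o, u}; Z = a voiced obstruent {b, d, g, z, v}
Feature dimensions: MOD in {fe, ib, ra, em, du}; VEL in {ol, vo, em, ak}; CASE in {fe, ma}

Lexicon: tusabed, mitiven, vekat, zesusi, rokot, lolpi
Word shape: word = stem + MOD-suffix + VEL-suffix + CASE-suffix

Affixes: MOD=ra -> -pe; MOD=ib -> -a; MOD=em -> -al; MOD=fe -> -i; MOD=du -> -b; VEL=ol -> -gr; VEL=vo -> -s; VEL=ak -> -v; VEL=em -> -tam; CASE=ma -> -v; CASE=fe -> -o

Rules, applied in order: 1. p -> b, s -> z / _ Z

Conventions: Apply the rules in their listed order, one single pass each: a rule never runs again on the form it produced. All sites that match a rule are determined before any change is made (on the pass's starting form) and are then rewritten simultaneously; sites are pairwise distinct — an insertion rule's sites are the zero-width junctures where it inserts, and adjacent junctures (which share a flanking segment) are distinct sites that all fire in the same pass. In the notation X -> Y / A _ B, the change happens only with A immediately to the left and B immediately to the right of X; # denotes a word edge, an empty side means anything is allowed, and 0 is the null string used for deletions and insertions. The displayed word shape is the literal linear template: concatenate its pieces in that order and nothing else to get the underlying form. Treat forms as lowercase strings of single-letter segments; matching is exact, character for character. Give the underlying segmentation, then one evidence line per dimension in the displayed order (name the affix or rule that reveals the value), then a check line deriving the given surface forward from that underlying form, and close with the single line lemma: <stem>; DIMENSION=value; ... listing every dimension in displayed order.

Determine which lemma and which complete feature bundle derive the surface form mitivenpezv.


underlying: mitiven-pe-s-v
MOD=ra - signalled by the affix -pe
VEL=vo - signalled by the affix -s
CASE=ma - signalled by the affix -v
check: mitivenpesv -> mitivenpezv
lemma: mitiven; MOD=ra; VEL=vo; CASE=ma


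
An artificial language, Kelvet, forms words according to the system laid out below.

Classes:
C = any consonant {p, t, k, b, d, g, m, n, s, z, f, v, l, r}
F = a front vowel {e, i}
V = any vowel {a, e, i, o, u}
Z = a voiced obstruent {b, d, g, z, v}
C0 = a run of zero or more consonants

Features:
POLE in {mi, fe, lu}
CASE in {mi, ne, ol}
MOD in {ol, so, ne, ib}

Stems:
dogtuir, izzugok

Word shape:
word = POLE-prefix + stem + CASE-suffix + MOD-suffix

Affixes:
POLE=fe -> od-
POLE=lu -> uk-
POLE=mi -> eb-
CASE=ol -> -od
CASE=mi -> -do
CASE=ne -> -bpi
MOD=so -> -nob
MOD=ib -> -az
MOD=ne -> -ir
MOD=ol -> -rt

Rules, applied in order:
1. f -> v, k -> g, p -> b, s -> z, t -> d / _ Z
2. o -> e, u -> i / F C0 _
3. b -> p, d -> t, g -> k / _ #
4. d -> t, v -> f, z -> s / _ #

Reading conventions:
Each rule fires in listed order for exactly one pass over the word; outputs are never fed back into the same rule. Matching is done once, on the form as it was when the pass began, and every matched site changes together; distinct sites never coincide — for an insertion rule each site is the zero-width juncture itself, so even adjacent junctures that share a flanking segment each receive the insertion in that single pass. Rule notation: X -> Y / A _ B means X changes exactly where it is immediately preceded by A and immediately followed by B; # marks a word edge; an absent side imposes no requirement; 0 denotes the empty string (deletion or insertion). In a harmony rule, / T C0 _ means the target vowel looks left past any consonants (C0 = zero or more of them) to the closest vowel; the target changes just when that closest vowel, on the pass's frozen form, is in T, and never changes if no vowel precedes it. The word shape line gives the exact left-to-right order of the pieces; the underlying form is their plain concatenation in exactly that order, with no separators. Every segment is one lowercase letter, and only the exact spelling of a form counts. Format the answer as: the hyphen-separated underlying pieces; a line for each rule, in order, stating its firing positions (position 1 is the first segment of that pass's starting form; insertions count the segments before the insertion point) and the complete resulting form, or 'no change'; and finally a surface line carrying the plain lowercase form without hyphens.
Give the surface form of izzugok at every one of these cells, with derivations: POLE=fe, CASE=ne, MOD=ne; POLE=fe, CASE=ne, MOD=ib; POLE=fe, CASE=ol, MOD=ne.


cell POLE=fe, CASE=ne, MOD=ne:
underlying: od-izzugok-bpi-ir
1. f -> v, k -> g, p -> b, s -> z, t -> d / _ Z: fires at position(s) 9: odizzugogbpiir
2. o -> e, u -> i / F C0 _: fires at position(s) 6: odizzigogbpiir
3. b -> p, d -> t, g -> k / _ #: no change
4. d -> t, v -> f, z -> s / _ #: no change
surface: odizzigogbpiir

cell POLE=fe, CASE=ne, MOD=ib:
underlying: od-izzugok-bpi-az
1. f -> v, k -> g, p -> b, s -> z, t -> d / _ Z: fires at position(s) 9: odizzugogbpiaz
2. o -> e, u -> i / F C0 _: fires at position(s) 6: odizzigogbpiaz
3. b -> p, d -> t, g -> k / _ #: no change
4. d -> t, v -> f, z -> s / _ #: fires at position(s) 14: odizzigogbpias
surface: odizzigogbpias

cell POLE=fe, CASE=ol, MOD=ne:
underlying: od-izzugok-od-ir
1. f -> v, k -> g, p -> b, s -> z, t -> d / _ Z: no change
2. o -> e, u -> i / F C0 _: fires at position(s) 6: odizzigokodir
3. b -> p, d -> t, g -> k / _ #: no change
4. d -> t, v -> f, z -> s / _ #: no change
surface: odizzigokodir


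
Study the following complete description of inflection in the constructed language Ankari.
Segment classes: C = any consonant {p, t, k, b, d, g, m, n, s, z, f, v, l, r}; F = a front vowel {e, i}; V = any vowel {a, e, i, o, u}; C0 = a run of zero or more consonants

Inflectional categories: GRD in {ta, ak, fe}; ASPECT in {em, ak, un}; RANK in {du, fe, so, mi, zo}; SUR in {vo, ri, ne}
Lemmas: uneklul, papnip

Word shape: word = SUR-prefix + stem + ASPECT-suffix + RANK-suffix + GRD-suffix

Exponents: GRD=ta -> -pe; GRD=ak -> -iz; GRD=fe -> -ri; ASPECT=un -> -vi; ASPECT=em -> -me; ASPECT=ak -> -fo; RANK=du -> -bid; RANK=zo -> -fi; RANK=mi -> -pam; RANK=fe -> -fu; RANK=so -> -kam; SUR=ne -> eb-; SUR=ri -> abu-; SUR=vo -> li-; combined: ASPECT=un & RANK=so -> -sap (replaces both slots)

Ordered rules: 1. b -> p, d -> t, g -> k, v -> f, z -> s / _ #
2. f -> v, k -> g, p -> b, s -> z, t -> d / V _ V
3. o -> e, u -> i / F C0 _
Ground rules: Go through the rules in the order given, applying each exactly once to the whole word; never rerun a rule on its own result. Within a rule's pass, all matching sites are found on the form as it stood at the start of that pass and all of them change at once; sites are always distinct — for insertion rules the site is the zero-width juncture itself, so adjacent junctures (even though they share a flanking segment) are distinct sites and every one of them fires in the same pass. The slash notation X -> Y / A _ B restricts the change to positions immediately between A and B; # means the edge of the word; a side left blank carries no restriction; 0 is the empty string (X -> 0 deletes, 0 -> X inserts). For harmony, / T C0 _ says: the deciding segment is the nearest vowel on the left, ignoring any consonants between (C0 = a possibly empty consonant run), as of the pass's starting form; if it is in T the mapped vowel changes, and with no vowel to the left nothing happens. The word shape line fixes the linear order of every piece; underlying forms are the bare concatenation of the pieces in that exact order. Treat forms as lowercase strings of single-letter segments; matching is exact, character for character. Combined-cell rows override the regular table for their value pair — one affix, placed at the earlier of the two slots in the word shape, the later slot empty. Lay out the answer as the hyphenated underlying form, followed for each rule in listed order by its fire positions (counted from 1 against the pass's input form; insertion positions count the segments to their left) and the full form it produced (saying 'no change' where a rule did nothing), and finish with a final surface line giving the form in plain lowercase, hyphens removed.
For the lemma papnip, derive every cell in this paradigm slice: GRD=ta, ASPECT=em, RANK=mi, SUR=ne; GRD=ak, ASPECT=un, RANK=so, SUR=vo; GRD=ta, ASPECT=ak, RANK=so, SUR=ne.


cell GRD=ta, ASPECT=em, RANK=mi, SUR=ne:
underlying: eb-papnip-me-pam-pe
1. b -> p, d -> t, g -> k, v -> f, z -> s / _ #: no change
2. f -> v, k -> g, p -> b, s -> z, t -> d / V _ V: fires at position(s) 11: ebpapnipmebampe
3. o -> e, u -> i / F C0 _: no change
surface: ebpapnipmebampe

cell GRD=ak, ASPECT=un, RANK=so, SUR=vo:
underlying: li-papnip-sap-iz
1. b -> p, d -> t, g -> k, v -> f, z -> s / _ #: fires at position(s) 13: lipapnipsapis
2. f -> v, k -> g, p -> b, s -> z, t -> d / V _ V: fires at position(s) 3, 11: libapnipsabis
3. o -> e, u -> i / F C0 _: no change
surface: libapnipsabis

cell GRD=ta, ASPECT=ak, RANK=so, SUR=ne:
underlying: eb-papnip-fo-kam-pe
1. b -> p, d -> t, g -> k, v -> f, z -> s / _ #: no change
2. f -> v, k -> g, p -> b, s -> z, t -> d / V _ V: fires at position(s) 11: ebpapnipfogampe
3. o -> e, u -> i / F C0 _: fires at position(s) 10: ebpapnipfegampe
surface: ebpapnipfegampe


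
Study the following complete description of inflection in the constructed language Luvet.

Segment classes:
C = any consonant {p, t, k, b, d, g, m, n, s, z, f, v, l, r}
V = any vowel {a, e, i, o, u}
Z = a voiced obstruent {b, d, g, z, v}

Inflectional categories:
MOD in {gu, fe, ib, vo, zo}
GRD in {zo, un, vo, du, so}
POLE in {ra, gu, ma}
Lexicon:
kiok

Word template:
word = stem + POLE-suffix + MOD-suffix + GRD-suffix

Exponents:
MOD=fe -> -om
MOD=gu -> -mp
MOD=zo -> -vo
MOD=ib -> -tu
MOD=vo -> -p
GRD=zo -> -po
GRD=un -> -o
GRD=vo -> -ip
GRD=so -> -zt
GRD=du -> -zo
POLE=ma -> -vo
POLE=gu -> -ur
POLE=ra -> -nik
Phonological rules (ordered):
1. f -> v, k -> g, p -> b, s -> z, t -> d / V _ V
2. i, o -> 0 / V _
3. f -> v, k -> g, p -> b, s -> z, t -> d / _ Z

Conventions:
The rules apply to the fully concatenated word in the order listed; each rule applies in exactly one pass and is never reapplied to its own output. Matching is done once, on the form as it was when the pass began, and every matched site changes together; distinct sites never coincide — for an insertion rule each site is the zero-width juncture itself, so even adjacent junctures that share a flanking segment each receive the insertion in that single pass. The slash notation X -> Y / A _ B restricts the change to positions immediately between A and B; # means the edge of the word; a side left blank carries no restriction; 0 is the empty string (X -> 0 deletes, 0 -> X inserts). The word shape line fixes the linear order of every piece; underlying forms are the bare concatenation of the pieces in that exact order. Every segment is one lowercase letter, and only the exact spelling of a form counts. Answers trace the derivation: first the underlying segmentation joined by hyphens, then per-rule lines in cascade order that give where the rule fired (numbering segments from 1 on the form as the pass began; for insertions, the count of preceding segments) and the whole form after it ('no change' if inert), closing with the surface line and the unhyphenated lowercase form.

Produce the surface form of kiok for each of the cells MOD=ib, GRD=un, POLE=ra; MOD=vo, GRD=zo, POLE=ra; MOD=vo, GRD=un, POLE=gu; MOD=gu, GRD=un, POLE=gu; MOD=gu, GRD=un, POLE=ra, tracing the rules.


cell MOD=ib, GRD=un, POLE=ra:
underlying: kiok-nik-tu-o
1. f -> v, k -> g, p -> b, s -> z, t -> d / V _ V: no change
2. i, o -> 0 / V _: fires at position(s) 3, 10: kikniktu
3. f -> v, k -> g, p -> b, s -> z, t -> d / _ Z: no change
surface: kikniktu

cell MOD=vo, GRD=zo, POLE=ra:
underlying: kiok-nik-p-po
1. f -> v, k -> g, p -> b, s -> z, t -> d / V _ V: no change
2. i, o -> 0 / V _: fires at position(s) 3: kiknikppo
3. f -> v, k -> g, p -> b, s -> z, t -> d / _ Z: no change
surface: kiknikppo

cell MOD=vo, GRD=un, POLE=gu:
underlying: kiok-ur-p-o
1. f -> v, k -> g, p -> b, s -> z, t -> d / V _ V: fires at position(s) 4: kiogurpo
2. i, o -> 0 / V _: fires at position(s) 3: kigurpo
3. f -> v, k -> g, p -> b, s -> z, t -> d / _ Z: no change
surface: kigurpo

cell MOD=gu, GRD=un, POLE=gu:
underlying: kiok-ur-mp-o
1. f -> v, k -> g, p -> b, s -> z, t -> d / V _ V: fires at position(s) 4: kiogurmpo
2. i, o -> 0 / V _: fires at position(s) 3: kigurmpo
3. f -> v, k -> g, p -> b, s -> z, t -> d / _ Z: no change
surface: kigurmpo

cell MOD=gu, GRD=un, POLE=ra:
underlying: kiok-nik-mp-o
1. f -> v, k -> g, p -> b, s -> z, t -> d / V _ V: no change
2. i, o -> 0 / V _: fires at position(s) 3: kiknikmpo
3. f -> v, k -> g, p -> b, s -> z, t -> d / _ Z: no change
surface: kiknikmpo


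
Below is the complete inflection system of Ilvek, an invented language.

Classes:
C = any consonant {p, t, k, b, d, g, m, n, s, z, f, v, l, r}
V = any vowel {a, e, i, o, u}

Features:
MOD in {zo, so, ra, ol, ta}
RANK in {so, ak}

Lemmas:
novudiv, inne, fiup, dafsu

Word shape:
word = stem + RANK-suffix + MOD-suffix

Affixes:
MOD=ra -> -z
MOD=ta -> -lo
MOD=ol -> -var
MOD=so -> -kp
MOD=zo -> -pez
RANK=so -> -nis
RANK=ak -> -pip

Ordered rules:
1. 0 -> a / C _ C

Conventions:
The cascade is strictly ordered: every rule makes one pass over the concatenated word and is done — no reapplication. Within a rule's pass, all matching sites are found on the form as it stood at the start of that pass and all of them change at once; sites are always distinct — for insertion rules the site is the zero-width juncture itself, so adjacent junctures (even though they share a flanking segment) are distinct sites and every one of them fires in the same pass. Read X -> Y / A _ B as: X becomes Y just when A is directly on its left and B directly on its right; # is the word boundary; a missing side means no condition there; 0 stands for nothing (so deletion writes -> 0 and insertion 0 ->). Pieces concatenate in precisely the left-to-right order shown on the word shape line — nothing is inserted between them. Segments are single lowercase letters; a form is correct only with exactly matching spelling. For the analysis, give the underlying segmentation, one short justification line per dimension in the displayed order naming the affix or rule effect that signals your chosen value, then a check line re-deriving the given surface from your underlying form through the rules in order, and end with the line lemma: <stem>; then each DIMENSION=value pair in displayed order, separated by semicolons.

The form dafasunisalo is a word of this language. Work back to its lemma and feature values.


underlying: dafsu-nis-lo
MOD=ta - signalled by the affix -lo
RANK=so - signalled by the affix -nis
check: dafsunislo -> dafasunisalo
lemma: dafsu; MOD=ta; RANK=so


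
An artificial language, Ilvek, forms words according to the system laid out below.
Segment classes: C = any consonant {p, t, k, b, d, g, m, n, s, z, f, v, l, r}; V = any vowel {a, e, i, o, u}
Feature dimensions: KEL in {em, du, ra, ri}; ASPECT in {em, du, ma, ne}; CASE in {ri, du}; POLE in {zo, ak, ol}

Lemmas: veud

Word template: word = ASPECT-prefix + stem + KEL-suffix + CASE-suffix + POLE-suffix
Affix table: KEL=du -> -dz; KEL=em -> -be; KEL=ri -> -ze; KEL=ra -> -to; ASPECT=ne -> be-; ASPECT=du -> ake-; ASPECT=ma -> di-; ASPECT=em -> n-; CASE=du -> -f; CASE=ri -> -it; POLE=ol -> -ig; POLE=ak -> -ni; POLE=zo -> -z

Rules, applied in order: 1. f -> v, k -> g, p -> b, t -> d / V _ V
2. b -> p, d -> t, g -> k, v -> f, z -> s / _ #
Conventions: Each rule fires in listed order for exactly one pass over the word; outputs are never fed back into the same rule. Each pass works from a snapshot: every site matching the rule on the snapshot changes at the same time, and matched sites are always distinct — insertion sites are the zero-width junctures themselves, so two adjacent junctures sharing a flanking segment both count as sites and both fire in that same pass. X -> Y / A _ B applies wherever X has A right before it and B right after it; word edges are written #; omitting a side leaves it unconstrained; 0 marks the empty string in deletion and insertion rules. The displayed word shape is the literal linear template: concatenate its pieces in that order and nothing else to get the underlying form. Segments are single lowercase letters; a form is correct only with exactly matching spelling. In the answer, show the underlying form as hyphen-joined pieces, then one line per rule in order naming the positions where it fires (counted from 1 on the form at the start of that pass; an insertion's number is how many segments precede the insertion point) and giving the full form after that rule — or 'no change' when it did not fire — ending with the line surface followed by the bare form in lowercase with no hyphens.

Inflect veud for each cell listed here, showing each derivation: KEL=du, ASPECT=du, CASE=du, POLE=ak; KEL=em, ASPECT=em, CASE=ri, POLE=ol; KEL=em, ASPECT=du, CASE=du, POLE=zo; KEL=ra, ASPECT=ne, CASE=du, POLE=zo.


cell KEL=du, ASPECT=du, CASE=du, POLE=ak:
underlying: ake-veud-dz-f-ni
1. f -> v, k -> g, p -> b, t -> d / V _ V: fires at position(s) 2: ageveuddzfni
2. b -> p, d -> t, g -> k, v -> f, z -> s / _ #: no change
surface: ageveuddzfni

cell KEL=em, ASPECT=em, CASE=ri, POLE=ol:
underlying: n-veud-be-it-ig
1. f -> v, k -> g, p -> b, t -> d / V _ V: fires at position(s) 9: nveudbeidig
2. b -> p, d -> t, g -> k, v -> f, z -> s / _ #: fires at position(s) 11: nveudbeidik
surface: nveudbeidik

cell KEL=em, ASPECT=du, CASE=du, POLE=zo:
underlying: ake-veud-be-f-z
1. f -> v, k -> g, p -> b, t -> d / V _ V: fires at position(s) 2: ageveudbefz
2. b -> p, d -> t, g -> k, v -> f, z -> s / _ #: fires at position(s) 11: ageveudbefs
surface: ageveudbefs

cell KEL=ra, ASPECT=ne, CASE=du, POLE=zo:
underlying: be-veud-to-f-z
1. f -> v, k -> g, p -> b, t -> d / V _ V: no change
2. b -> p, d -> t, g -> k, v -> f, z -> s / _ #: fires at position(s) 10: beveudtofs
surface: beveudtofs


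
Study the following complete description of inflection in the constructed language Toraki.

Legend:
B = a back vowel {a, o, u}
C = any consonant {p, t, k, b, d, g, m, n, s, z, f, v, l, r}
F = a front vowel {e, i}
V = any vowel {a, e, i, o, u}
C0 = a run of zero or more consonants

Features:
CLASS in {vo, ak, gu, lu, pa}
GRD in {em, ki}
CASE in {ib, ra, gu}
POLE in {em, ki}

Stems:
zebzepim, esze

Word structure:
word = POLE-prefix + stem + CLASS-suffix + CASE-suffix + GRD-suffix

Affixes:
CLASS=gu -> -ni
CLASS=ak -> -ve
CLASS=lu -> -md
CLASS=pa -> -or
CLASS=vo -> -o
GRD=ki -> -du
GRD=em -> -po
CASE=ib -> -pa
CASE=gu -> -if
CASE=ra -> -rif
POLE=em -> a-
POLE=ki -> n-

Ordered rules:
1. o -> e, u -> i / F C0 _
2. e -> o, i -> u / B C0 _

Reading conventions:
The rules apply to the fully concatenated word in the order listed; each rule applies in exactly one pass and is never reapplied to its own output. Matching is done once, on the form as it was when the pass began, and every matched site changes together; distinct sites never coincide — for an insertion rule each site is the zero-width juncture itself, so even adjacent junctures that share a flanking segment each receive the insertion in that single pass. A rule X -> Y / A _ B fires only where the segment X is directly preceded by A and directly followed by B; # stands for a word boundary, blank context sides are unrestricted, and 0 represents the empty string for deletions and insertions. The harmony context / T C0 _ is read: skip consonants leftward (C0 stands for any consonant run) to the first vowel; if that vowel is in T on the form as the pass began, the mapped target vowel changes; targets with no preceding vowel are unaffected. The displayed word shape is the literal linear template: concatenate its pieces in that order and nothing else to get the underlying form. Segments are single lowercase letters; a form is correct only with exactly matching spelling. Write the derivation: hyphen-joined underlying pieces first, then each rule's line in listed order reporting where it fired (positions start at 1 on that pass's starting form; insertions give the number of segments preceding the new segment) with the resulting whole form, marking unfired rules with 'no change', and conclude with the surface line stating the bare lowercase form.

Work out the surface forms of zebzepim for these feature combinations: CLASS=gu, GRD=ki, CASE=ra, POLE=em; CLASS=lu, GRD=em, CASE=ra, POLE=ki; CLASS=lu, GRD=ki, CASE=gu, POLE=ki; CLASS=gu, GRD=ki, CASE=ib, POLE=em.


cell CLASS=gu, GRD=ki, CASE=ra, POLE=em:
underlying: a-zebzepim-ni-rif-du
1. o -> e, u -> i / F C0 _: fires at position(s) 16: azebzepimnirifdi
2. e -> o, i -> u / B C0 _: fires at position(s) 3: azobzepimnirifdi
surface: azobzepimnirifdi

cell CLASS=lu, GRD=em, CASE=ra, POLE=ki:
underlying: n-zebzepim-md-rif-po
1. o -> e, u -> i / F C0 _: fires at position(s) 16: nzebzepimmdrifpe
2. e -> o, i -> u / B C0 _: no change
surface: nzebzepimmdrifpe

cell CLASS=lu, GRD=ki, CASE=gu, POLE=ki:
underlying: n-zebzepim-md-if-du
1. o -> e, u -> i / F C0 _: fires at position(s) 15: nzebzepimmdifdi
2. e -> o, i -> u / B C0 _: no change
surface: nzebzepimmdifdi

cell CLASS=gu, GRD=ki, CASE=ib, POLE=em:
underlying: a-zebzepim-ni-pa-du
1. o -> e, u -> i / F C0 _: no change
2. e -> o, i -> u / B C0 _: fires at position(s) 3: azobzepimnipadu
surface: azobzepimnipadu


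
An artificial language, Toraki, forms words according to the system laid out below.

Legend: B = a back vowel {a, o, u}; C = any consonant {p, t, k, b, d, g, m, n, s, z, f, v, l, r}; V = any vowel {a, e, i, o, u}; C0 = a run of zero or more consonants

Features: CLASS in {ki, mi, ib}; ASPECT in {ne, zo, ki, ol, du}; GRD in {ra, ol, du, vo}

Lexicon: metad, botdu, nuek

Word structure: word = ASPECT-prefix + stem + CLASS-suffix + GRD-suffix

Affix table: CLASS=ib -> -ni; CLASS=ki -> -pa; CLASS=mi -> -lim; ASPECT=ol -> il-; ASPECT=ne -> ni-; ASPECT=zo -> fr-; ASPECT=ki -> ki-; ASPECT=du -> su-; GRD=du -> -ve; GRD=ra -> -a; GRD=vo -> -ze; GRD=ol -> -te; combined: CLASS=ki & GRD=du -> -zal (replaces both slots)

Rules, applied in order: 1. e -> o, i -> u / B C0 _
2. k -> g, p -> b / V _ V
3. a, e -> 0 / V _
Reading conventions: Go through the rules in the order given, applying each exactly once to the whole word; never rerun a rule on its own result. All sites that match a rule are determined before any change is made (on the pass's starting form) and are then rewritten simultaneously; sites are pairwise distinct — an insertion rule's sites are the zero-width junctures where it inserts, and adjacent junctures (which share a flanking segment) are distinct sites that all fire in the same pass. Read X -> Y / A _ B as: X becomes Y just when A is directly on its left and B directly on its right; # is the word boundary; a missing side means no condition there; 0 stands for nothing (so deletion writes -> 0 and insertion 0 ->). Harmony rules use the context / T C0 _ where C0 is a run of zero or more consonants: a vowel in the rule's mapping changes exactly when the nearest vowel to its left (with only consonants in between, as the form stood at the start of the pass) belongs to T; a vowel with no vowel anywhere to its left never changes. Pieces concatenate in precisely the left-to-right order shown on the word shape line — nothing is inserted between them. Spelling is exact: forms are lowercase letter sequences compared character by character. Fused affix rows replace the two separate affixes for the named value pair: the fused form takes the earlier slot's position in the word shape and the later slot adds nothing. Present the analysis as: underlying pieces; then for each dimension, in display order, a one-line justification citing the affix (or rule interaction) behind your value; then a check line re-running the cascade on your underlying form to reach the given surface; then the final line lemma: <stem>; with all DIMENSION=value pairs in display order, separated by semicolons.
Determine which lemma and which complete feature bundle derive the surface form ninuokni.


underlying: ni-nuek-ni-a
CLASS=ib - signalled by the affix -ni
ASPECT=ne - signalled by the affix ni-
GRD=ra - signalled by the affix -a
check: ninueknia -> ninuoknia -> ninuoknia -> ninuokni
lemma: nuek; CLASS=ib; ASPECT=ne; GRD=ra


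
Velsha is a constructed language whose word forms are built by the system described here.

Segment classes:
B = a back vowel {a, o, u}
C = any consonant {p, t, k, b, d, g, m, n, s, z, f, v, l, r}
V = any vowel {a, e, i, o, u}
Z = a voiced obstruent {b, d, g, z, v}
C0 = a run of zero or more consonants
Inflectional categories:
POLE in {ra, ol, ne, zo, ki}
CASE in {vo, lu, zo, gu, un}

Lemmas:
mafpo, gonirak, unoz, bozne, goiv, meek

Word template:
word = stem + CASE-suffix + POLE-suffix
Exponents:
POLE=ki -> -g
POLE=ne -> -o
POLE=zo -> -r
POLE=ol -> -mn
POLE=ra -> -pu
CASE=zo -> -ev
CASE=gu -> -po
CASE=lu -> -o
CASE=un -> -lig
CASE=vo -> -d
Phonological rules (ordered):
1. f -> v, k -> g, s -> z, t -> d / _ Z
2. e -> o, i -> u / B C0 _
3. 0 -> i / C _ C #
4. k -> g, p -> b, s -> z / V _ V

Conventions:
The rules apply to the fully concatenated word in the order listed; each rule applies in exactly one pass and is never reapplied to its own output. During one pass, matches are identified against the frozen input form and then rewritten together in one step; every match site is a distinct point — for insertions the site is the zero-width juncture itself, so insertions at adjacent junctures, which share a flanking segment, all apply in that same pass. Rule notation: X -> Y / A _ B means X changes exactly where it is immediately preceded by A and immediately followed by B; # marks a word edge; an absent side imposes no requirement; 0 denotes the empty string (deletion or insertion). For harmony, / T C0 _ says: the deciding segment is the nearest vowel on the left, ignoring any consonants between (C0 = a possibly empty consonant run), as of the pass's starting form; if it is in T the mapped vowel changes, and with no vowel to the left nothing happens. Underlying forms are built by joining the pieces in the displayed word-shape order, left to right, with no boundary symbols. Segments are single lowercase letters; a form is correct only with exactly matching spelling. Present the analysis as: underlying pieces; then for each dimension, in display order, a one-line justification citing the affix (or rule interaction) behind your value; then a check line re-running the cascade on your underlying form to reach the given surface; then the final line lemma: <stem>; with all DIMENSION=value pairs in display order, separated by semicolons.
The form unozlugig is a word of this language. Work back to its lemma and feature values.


underlying: unoz-lig-g
POLE=ki - signalled by the affix -g
CASE=un - signalled by the affix -lig
check: unozligg -> unozligg -> unozlugg -> unozlugig -> unozlugig
lemma: unoz; POLE=ki; CASE=un


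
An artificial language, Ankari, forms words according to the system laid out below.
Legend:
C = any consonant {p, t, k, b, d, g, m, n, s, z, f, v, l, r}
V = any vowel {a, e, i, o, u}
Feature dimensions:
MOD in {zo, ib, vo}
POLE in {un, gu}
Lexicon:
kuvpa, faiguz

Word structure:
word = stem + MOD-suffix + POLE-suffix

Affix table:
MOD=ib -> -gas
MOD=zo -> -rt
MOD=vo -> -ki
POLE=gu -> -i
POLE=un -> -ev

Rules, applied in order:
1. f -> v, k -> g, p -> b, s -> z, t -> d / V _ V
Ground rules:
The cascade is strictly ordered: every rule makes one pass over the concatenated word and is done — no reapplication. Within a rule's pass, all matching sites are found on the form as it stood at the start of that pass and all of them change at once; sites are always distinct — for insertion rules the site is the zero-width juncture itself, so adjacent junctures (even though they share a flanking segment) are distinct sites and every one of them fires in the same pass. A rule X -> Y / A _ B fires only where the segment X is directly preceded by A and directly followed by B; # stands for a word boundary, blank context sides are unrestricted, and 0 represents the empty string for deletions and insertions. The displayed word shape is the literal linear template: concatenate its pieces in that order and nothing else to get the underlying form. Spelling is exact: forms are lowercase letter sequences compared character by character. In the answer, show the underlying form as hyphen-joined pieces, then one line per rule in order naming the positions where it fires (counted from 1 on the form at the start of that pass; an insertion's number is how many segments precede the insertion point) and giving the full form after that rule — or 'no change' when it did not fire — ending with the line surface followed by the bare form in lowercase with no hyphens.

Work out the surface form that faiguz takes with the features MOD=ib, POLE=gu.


underlying: faiguz-gas-i
1. f -> v, k -> g, p -> b, s -> z, t -> d / V _ V: fires at position(s) 9: faiguzgazi
surface: faiguzgazi


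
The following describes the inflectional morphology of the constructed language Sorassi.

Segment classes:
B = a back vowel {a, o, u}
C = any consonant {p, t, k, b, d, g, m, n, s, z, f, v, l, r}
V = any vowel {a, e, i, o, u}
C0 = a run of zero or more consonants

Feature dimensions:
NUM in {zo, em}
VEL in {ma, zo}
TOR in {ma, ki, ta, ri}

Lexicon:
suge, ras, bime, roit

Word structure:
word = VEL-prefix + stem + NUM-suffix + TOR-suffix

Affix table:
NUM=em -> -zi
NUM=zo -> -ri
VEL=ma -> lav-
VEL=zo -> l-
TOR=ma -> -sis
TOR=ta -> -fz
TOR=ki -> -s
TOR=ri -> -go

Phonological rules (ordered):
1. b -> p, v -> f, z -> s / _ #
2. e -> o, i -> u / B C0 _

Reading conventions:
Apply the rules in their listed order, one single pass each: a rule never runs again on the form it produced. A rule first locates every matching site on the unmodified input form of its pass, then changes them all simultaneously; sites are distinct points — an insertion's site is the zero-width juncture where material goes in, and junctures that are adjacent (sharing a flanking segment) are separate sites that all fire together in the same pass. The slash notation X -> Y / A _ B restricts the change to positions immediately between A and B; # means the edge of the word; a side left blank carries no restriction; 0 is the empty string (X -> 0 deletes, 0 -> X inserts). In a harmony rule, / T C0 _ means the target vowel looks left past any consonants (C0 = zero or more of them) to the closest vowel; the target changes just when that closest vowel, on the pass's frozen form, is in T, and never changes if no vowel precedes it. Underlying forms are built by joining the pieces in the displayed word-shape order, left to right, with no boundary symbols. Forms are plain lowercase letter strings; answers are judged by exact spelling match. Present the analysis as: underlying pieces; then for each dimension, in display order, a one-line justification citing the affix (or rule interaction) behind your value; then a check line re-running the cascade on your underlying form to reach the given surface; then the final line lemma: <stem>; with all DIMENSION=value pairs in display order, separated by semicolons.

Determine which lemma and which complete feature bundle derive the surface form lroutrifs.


underlying: l-roit-ri-fz
NUM=zo - signalled by the affix -ri
VEL=zo - signalled by the affix l-
TOR=ta - signalled by the affix -fz
check: lroitrifz -> lroitrifs -> lroutrifs
lemma: roit; NUM=zo; VEL=zo; TOR=ta
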